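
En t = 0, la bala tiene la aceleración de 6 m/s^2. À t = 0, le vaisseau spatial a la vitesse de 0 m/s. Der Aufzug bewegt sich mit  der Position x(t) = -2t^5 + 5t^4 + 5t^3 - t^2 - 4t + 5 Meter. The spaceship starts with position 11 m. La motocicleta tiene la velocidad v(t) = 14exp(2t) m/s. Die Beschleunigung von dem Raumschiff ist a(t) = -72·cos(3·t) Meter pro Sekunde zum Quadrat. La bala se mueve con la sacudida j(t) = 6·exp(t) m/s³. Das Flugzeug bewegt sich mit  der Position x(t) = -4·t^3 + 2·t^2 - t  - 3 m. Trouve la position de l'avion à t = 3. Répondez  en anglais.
Using x(t) = -4·t^3 + 2·t^2 - t - 3 and substituting t = 3, we find x = -96.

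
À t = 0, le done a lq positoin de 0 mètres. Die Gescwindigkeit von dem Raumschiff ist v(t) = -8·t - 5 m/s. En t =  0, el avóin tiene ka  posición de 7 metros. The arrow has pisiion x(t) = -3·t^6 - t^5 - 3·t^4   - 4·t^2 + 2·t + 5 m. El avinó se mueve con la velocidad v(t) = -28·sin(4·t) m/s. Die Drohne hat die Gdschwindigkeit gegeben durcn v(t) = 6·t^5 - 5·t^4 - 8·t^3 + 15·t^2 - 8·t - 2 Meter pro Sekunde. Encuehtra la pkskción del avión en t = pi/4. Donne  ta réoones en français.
Nous devons intégrer notre équation de la vitesse v(t) = -28·sin(4·t) 1 fois. La primitive de la vitesse est la position. En utilisant x(0) = 7, nous obtenons x(t) = 7·cos(4·t). De l'équation de la position x(t) = 7·cos(4·t), nous substituons t = pi/4 pour obtenir x = -7.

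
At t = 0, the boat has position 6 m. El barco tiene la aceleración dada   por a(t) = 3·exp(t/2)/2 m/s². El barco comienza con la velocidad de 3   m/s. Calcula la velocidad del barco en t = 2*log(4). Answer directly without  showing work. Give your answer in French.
v(2*log(4)) = 12.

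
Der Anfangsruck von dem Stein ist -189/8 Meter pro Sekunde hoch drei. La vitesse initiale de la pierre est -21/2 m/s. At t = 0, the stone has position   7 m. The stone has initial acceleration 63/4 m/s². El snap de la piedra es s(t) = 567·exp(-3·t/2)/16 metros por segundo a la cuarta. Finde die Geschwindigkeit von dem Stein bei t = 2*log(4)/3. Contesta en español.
Necesitamos integrar nuestra ecuación del snap s(t) = 567·exp(-3·t/2)/16 3 veces. La integral del snap es la sacudida. Usando j(0) = -189/8, obtenemos j(t) = -189·exp(-3·t/2)/8. La integral de la sacudida es la aceleración. Usando a(0) = 63/4, obtenemos a(t) = 63·exp(-3·t/2)/4. Tomando ∫a(t)dt y aplicando v(0) = -21/2, encontramos v(t) = -21·exp(-3·t/2)/2. Tenemos la velocidad v(t) = -21·exp(-3·t/2)/2. Sustituyendo t = 2*log(4)/3: v(2*log(4)/3) = -21/8.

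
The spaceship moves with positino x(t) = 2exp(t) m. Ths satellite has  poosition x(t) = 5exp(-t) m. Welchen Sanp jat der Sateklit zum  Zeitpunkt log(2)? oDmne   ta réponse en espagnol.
Partiendo de la posición x(t) = 5·exp(-t), tomamos 4 derivadas. La derivada de la posición da la velocidad: v(t) = -5·exp(-t). Tomando d/dt de v(t), encontramos a(t) = 5·exp(-t). La derivada de la aceleración da la sacudida: j(t) = -5·exp(-t). La derivada de la sacudida da el snap: s(t) = 5·exp(-t). De la ecuación del snap s(t) = 5·exp(-t), sustituimos t = log(2) para obtener s = 5/2.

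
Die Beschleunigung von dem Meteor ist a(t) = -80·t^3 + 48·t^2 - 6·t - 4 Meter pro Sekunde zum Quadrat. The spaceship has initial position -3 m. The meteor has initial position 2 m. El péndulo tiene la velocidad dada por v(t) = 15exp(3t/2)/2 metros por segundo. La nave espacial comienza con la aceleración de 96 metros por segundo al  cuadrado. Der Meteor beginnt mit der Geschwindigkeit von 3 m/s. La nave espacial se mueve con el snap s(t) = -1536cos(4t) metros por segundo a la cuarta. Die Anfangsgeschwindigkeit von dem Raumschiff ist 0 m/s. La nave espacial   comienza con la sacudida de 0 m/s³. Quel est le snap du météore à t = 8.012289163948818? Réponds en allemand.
Um dies zu lösen, müssen wir 2 Ableitungen unserer Gleichung für die Beschleunigung a(t) = -80·t^3 + 48·t^2 - 6·t - 4 nehmen. Mit d/dt von a(t) finden wir j(t) = -240·t^2 + 96·t - 6. Mit d/dt von j(t) finden wir s(t) = 96 - 480·t. Wir haben den Snap s(t) = 96 - 480·t. Durch Einsetzen von t = 8.012289163948818: s(8.012289163948818) = -3749.89879869543.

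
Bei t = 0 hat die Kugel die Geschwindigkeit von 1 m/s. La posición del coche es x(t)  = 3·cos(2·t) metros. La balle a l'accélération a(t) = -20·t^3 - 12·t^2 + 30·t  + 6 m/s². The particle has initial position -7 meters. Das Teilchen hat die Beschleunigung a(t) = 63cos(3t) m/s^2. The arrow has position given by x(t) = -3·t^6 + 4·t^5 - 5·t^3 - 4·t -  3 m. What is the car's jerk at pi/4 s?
Starting from position x(t) = 3·cos(2·t), we take 3 derivatives. The derivative of position gives velocity: v(t) = -6·sin(2·t). Differentiating velocity, we get acceleration: a(t) = -12·cos(2·t). Differentiating acceleration, we get jerk: j(t) = 24·sin(2·t). We have jerk j(t) = 24·sin(2·t). Substituting t = pi/4: j(pi/4) = 24.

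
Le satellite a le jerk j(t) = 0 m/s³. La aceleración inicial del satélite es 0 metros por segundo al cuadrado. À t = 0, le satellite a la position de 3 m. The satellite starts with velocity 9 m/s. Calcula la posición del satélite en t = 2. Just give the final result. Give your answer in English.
x(2) = 21.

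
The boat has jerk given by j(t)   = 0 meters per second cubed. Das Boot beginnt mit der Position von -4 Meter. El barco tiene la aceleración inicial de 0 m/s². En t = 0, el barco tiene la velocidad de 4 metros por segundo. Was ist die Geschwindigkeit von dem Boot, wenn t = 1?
Wir müssen die Stammfunktion unserer Gleichung für den Ruck j(t) = 0 2-mal finden. Die Stammfunktion von dem Ruck, mit a(0) = 0, ergibt die Beschleunigung: a(t) = 0. Die Stammfunktion von der Beschleunigung ist die Geschwindigkeit. Mit v(0) = 4 erhalten wir v(t) = 4. Aus der Gleichung für die Geschwindigkeit v(t) = 4, setzen wir t = 1 ein und erhalten v = 4.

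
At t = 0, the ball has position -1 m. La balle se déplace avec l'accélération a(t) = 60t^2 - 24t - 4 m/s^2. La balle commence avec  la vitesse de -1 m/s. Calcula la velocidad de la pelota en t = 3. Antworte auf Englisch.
We need to integrate our acceleration equation a(t) = 60·t^2 - 24·t - 4 1 time. Integrating acceleration and using the initial condition v(0) = -1, we get v(t) = 20·t^3 - 12·t^2 - 4·t - 1. From the given velocity equation v(t) = 20·t^3 - 12·t^2 - 4·t - 1, we substitute t = 3 to get v = 419.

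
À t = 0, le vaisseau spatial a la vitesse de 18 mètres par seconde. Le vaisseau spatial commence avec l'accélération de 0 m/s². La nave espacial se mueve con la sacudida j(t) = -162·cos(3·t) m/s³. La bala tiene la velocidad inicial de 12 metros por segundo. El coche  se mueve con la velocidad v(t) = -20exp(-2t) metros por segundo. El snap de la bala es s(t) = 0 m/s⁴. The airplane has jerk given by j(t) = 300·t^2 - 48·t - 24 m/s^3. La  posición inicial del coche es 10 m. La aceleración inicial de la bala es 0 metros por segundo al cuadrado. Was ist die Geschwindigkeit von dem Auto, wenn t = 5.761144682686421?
Wir haben die Geschwindigkeit v(t) = -20·exp(-2·t). Durch Einsetzen von t = 5.761144682686421: v(5.761144682686421) = -0.000198135960878120.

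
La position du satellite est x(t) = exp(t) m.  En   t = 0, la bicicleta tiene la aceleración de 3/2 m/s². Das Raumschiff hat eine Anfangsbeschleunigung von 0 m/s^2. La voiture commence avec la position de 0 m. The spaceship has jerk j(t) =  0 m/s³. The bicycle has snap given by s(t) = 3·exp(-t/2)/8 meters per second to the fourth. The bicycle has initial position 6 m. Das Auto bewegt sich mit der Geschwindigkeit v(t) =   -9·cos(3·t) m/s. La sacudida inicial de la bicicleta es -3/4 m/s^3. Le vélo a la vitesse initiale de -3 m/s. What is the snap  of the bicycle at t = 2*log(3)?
From the given snap equation s(t) = 3·exp(-t/2)/8, we substitute t = 2*log(3) to get s = 1/8.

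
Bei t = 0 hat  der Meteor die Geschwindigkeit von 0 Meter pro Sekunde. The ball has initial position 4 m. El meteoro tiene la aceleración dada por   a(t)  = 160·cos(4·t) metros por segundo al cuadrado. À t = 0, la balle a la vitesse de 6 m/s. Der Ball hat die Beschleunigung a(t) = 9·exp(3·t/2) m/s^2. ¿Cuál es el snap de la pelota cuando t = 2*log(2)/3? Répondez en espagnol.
Para resolver esto, necesitamos tomar 2 derivadas de nuestra ecuación de la aceleración a(t) = 9·exp(3·t/2). Derivando la aceleración, obtenemos la sacudida: j(t) = 27·exp(3·t/2)/2. Tomando d/dt de j(t), encontramos s(t) = 81·exp(3·t/2)/4. Usando s(t) = 81·exp(3·t/2)/4 y sustituyendo t = 2*log(2)/3, encontramos s = 81/2.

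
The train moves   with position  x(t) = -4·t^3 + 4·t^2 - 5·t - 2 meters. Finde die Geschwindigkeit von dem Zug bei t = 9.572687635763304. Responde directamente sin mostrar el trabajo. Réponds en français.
v(9.572687635763304) = -1028.05468177664.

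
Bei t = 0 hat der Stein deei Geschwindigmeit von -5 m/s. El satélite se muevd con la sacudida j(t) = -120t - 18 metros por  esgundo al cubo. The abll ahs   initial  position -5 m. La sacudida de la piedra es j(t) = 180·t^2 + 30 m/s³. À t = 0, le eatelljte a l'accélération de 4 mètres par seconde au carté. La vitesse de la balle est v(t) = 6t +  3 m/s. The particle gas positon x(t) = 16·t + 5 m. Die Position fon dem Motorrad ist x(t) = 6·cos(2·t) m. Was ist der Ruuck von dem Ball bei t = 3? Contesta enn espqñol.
Para resolver esto, necesitamos tomar 2 derivadas de nuestra ecuación de la velocidad v(t) = 6·t + 3. Derivando la velocidad, obtenemos la aceleración: a(t) = 6. Derivando la aceleración, obtenemos la sacudida: j(t) = 0. De la ecuación de la sacudida j(t) = 0, sustituimos t = 3 para obtener j = 0.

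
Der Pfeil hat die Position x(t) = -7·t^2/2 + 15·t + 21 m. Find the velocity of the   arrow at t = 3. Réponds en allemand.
Um dies zu lösen, müssen wir 1 Ableitung unserer Gleichung für die Position x(t) = -7·t^2/2 + 15·t + 21 nehmen. Durch Ableiten von der Position erhalten wir die Geschwindigkeit: v(t) = 15 - 7·t. Mit v(t) = 15 - 7·t und Einsetzen von t = 3, finden wir v = -6.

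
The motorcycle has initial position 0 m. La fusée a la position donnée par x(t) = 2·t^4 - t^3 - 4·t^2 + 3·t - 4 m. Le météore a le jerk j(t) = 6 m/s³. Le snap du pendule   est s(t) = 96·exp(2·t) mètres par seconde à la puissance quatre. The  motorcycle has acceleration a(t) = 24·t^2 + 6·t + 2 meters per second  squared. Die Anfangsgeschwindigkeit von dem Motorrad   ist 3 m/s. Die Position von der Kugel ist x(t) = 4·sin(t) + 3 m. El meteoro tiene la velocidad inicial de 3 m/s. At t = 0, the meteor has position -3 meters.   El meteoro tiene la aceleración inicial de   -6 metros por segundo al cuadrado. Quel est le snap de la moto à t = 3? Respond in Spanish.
Para resolver esto, necesitamos tomar 2 derivadas de nuestra ecuación de la aceleración a(t) = 24·t^2 + 6·t + 2. Tomando d/dt de a(t), encontramos j(t) = 48·t + 6. Derivando la sacudida, obtenemos el snap: s(t) = 48. Tenemos el snap s(t) = 48. Sustituyendo t = 3: s(3) = 48.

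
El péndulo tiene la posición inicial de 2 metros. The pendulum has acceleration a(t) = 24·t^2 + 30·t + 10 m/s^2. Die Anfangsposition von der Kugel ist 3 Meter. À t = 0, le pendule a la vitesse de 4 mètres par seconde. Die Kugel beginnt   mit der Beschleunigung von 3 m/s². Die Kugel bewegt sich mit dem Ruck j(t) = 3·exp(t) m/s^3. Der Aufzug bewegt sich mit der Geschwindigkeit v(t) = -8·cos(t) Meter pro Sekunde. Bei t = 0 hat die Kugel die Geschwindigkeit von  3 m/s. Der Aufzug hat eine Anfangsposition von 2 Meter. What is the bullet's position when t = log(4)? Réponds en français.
Pour résoudre ceci, nous devons prendre 3 intégrales de notre équation du jerk j(t) = 3·exp(t). En intégrant le jerk et en utilisant la condition initiale a(0) = 3, nous obtenons a(t) = 3·exp(t). L'intégrale de l'accélération, avec v(0) = 3, donne la vitesse: v(t) = 3·exp(t). En intégrant la vitesse et en utilisant la condition initiale x(0) = 3, nous obtenons x(t) = 3·exp(t). En utilisant x(t) = 3·exp(t) et en substituant t = log(4), nous trouvons x = 12.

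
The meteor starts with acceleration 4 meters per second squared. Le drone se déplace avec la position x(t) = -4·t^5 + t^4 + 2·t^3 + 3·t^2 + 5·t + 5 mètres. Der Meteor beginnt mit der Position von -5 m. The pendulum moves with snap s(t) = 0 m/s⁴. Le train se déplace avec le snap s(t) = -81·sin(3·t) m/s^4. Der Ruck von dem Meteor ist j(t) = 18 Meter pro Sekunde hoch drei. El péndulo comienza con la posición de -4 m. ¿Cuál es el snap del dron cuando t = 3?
Para resolver esto, necesitamos tomar 4 derivadas de nuestra ecuación de la posición x(t) = -4·t^5 + t^4 + 2·t^3 + 3·t^2 + 5·t + 5. La derivada de la posición da la velocidad: v(t) = -20·t^4 + 4·t^3 + 6·t^2 + 6·t + 5. La derivada de la velocidad da la aceleración: a(t) = -80·t^3 + 12·t^2 + 12·t + 6. Derivando la aceleración, obtenemos la sacudida: j(t) = -240·t^2 + 24·t + 12. Tomando d/dt de j(t), encontramos s(t) = 24 - 480·t. Usando s(t) = 24 - 480·t y sustituyendo t = 3, encontramos s = -1416.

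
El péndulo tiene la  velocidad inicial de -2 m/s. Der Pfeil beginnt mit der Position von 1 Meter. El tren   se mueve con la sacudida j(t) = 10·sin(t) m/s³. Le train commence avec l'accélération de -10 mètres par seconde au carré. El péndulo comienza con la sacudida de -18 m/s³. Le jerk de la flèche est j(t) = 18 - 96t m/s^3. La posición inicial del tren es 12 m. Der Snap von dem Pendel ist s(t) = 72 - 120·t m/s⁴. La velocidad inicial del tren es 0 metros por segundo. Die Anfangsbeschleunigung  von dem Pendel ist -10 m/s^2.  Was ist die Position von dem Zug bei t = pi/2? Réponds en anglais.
To find the answer, we compute 3 integrals of j(t) = 10·sin(t). Taking ∫j(t)dt and applying a(0) = -10, we find a(t) = -10·cos(t). The integral of acceleration is velocity. Using v(0) = 0, we get v(t) = -10·sin(t). The antiderivative of velocity, with x(0) = 12, gives position: x(t) = 10·cos(t) + 2. We have position x(t) = 10·cos(t) + 2. Substituting t = pi/2: x(pi/2) = 2.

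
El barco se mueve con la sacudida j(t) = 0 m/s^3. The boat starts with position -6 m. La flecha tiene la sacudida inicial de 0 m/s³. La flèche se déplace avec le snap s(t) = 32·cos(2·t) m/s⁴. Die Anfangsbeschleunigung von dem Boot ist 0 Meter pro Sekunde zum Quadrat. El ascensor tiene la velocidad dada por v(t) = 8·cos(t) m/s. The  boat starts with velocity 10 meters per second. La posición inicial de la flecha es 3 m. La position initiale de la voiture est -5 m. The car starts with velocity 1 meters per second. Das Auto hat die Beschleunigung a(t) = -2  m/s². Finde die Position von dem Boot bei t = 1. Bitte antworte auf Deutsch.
Wir müssen unsere Gleichung für den Ruck j(t) = 0 3-mal integrieren. Die Stammfunktion von dem Ruck, mit a(0) = 0, ergibt die Beschleunigung: a(t) = 0. Das Integral von der Beschleunigung, mit v(0) = 10, ergibt die Geschwindigkeit: v(t) = 10. Durch Integration von der Geschwindigkeit und Verwendung der Anfangsbedingung x(0) = -6, erhalten wir x(t) = 10·t - 6. Mit x(t) = 10·t - 6 und Einsetzen von t = 1, finden wir x = 4.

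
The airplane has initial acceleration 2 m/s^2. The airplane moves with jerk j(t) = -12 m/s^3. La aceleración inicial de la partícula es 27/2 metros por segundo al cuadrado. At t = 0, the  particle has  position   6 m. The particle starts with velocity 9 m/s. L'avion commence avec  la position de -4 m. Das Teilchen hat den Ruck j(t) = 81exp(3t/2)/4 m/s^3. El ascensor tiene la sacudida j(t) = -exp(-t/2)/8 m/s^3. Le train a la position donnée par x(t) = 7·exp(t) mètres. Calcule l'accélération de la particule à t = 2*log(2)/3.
Pour résoudre ceci, nous devons prendre 1 intégrale de notre équation du jerk j(t) = 81·exp(3·t/2)/4. La primitive du jerk, avec a(0) = 27/2, donne l'accélération: a(t) = 27·exp(3·t/2)/2. En utilisant a(t) = 27·exp(3·t/2)/2 et en substituant t = 2*log(2)/3, nous trouvons a = 27.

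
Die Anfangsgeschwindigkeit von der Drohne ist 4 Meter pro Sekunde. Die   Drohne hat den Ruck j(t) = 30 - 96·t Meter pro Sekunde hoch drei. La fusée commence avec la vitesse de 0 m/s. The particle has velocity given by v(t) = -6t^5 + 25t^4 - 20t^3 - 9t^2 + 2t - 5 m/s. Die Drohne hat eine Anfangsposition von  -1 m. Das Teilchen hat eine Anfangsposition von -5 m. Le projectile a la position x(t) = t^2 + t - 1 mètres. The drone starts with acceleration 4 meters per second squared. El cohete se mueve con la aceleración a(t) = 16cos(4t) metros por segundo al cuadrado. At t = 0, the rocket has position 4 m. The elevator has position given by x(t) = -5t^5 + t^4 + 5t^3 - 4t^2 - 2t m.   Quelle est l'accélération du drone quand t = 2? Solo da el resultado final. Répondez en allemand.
Die Antwort ist -128.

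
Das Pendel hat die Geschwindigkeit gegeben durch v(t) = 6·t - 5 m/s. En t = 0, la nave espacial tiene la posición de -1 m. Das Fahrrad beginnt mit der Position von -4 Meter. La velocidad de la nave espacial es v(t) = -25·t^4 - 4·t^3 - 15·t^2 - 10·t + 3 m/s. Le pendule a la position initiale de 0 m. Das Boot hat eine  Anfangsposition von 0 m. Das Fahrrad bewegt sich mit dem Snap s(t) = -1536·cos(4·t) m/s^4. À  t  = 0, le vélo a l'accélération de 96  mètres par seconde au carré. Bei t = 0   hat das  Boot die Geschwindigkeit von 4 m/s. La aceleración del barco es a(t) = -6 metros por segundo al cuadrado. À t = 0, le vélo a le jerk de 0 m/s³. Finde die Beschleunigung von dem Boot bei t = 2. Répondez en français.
En utilisant a(t) = -6 et en substituant t = 2, nous trouvons a = -6.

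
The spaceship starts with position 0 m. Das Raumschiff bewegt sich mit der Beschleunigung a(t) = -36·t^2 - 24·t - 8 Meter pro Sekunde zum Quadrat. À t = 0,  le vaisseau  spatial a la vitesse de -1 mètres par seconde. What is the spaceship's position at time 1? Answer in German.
Um dies zu lösen, müssen wir 2 Stammfunktionen unserer Gleichung für die Beschleunigung a(t) = -36·t^2 - 24·t - 8 finden. Das Integral von der Beschleunigung ist die Geschwindigkeit. Mit v(0) = -1 erhalten wir v(t) = -12·t^3 - 12·t^2 - 8·t - 1. Mit ∫v(t)dt und Anwendung von x(0) = 0, finden wir x(t) = -3·t^4 - 4·t^3 - 4·t^2 - t. Aus der Gleichung für die Position x(t) = -3·t^4 - 4·t^3 - 4·t^2 - t, setzen wir t = 1 ein und erhalten x = -12.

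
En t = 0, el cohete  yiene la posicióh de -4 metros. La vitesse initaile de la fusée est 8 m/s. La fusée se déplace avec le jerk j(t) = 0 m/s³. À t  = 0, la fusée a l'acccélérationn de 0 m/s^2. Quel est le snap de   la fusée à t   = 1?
En partant du jerk j(t) = 0, nous prenons 1 dérivée. En dérivant le jerk, nous obtenons le snap: s(t) = 0. Nous avons le snap s(t) = 0. En substituant t = 1: s(1) = 0.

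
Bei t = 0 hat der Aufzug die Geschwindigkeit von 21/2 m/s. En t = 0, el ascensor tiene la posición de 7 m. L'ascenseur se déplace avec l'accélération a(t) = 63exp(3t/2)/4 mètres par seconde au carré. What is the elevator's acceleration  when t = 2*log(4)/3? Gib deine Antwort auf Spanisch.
De la ecuación de la aceleración a(t) = 63·exp(3·t/2)/4, sustituimos t = 2*log(4)/3 para obtener a = 63.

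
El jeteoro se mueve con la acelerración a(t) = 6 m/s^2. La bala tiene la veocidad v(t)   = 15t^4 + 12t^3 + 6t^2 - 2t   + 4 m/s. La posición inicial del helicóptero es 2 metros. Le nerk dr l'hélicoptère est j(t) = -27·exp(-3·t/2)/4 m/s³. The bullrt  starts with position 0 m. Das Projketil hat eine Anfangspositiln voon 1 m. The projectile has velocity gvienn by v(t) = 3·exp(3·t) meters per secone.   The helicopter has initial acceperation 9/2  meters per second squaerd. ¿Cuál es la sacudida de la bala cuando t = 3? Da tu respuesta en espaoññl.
Debemos derivar nuestra ecuación de la velocidad v(t) = 15·t^4 + 12·t^3 + 6·t^2 - 2·t + 4 2 veces. Derivando la velocidad, obtenemos la aceleración: a(t) = 60·t^3 + 36·t^2 + 12·t - 2. Tomando d/dt de a(t), encontramos j(t) = 180·t^2 + 72·t + 12. De la ecuación de la sacudida j(t) = 180·t^2 + 72·t + 12, sustituimos t = 3 para obtener j = 1848.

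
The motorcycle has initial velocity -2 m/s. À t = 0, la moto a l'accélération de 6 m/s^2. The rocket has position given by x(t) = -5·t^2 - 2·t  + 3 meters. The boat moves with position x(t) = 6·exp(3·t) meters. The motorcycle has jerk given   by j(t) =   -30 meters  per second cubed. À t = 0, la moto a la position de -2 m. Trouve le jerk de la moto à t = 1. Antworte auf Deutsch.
Mit j(t) = -30 und Einsetzen von t = 1, finden wir j = -30.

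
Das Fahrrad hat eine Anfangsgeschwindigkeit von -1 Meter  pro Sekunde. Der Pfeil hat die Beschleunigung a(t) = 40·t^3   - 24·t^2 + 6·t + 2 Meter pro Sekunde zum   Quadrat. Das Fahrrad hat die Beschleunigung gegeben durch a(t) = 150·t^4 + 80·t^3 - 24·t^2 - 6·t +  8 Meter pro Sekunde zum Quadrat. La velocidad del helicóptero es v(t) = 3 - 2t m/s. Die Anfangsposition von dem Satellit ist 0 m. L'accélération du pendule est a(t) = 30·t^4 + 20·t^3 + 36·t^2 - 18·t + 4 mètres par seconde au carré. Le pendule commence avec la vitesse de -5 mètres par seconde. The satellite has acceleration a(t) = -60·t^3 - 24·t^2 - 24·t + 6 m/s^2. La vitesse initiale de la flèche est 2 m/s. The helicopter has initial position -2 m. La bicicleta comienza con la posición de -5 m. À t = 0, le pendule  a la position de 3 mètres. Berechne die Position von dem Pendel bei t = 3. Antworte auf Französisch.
En partant de l'accélération a(t) = 30·t^4 + 20·t^3 + 36·t^2 - 18·t + 4, nous prenons 2 primitives. En intégrant l'accélération et en utilisant la condition initiale v(0) = -5, nous obtenons v(t) = 6·t^5 + 5·t^4 + 12·t^3 - 9·t^2 + 4·t - 5. En prenant ∫v(t)dt et en appliquant x(0) = 3, nous trouvons x(t) = t^6 + t^5 + 3·t^4 - 3·t^3 + 2·t^2 - 5·t + 3. En utilisant x(t) = t^6 + t^5 + 3·t^4 - 3·t^3 + 2·t^2 - 5·t + 3 et en substituant t = 3, nous trouvons x = 1140.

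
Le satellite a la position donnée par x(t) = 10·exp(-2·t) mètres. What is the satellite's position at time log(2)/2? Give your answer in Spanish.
Tenemos la posición x(t) = 10·exp(-2·t). Sustituyendo t = log(2)/2: x(log(2)/2) = 5.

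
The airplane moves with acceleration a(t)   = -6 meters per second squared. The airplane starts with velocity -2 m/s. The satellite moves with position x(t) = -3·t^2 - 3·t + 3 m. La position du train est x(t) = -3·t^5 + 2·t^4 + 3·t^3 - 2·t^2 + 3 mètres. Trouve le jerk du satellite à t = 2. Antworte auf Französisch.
En partant de la position x(t) = -3·t^2 - 3·t + 3, nous prenons 3 dérivées. La dérivée de la position donne la vitesse: v(t) = -6·t - 3. En dérivant la vitesse, nous obtenons l'accélération: a(t) = -6. La dérivée de l'accélération donne le jerk: j(t) = 0. Nous avons le jerk j(t) = 0. En substituant t = 2: j(2) = 0.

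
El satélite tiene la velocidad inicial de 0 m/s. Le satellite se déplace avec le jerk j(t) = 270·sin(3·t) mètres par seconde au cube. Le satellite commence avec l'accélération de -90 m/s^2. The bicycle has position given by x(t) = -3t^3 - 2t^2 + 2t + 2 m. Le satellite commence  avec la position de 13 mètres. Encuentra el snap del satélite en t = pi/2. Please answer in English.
We must differentiate our jerk equation j(t) = 270·sin(3·t) 1 time. Differentiating jerk, we get snap: s(t) = 810·cos(3·t). Using s(t) = 810·cos(3·t) and substituting t = pi/2, we find s = 0.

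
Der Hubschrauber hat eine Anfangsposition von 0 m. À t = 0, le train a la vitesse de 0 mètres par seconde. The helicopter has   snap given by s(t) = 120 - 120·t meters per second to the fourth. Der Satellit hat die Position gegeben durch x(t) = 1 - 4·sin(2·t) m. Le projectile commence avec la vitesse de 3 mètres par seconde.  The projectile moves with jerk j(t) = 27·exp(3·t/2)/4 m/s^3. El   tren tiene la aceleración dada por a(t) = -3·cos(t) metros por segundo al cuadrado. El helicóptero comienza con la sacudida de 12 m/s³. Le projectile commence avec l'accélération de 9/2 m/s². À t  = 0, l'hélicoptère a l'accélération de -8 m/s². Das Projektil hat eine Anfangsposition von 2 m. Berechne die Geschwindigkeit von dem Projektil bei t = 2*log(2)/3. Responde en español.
Necesitamos integrar nuestra ecuación de la sacudida j(t) = 27·exp(3·t/2)/4 2 veces. La antiderivada de la sacudida, con a(0) = 9/2, da la aceleración: a(t) = 9·exp(3·t/2)/2. Integrando la aceleración y usando la condición inicial v(0) = 3, obtenemos v(t) = 3·exp(3·t/2). Usando v(t) = 3·exp(3·t/2) y sustituyendo t = 2*log(2)/3, encontramos v = 6.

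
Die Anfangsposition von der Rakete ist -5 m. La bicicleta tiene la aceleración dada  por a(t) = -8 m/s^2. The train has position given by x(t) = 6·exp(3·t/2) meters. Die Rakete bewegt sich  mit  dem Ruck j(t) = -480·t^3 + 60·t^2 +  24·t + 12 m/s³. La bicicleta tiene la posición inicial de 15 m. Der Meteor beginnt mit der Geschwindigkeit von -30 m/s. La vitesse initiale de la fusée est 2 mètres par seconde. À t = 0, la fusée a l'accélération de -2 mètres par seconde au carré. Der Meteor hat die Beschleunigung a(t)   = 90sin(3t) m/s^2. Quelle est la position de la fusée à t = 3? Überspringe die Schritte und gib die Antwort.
À t = 3, x = -2546.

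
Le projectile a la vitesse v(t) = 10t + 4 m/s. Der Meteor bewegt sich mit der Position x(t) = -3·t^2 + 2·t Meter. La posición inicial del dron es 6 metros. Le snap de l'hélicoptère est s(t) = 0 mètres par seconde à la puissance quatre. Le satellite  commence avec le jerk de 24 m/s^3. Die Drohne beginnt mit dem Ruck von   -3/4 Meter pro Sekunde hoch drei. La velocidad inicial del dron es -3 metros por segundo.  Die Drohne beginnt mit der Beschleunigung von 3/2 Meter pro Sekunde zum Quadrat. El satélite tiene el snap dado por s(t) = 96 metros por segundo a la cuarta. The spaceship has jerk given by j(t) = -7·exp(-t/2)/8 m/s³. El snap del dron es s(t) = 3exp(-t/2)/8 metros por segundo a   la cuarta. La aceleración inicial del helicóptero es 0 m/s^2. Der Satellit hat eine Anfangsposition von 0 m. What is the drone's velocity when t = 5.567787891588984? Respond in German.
Wir müssen unsere Gleichung für den Snap s(t) = 3·exp(-t/2)/8 3-mal integrieren. Das Integral von dem Snap ist der Ruck. Mit j(0) = -3/4 erhalten wir j(t) = -3·exp(-t/2)/4. Durch Integration von dem Ruck und Verwendung der Anfangsbedingung a(0) = 3/2, erhalten wir a(t) = 3·exp(-t/2)/2. Die Stammfunktion von der Beschleunigung ist die Geschwindigkeit. Mit v(0) = -3 erhalten wir v(t) = -3·exp(-t/2). Mit v(t) = -3·exp(-t/2) und Einsetzen von t = 5.567787891588984, finden wir v = -0.185392207565194.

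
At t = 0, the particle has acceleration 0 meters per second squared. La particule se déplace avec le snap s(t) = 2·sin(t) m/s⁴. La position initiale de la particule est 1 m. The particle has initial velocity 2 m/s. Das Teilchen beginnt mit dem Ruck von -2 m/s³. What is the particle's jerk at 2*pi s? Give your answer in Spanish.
Para resolver esto, necesitamos tomar 1 antiderivada de nuestra ecuación del snap s(t) = 2·sin(t). Tomando ∫s(t)dt y aplicando j(0) = -2, encontramos j(t) = -2·cos(t). Tenemos la sacudida j(t) = -2·cos(t). Sustituyendo t = 2*pi: j(2*pi) = -2.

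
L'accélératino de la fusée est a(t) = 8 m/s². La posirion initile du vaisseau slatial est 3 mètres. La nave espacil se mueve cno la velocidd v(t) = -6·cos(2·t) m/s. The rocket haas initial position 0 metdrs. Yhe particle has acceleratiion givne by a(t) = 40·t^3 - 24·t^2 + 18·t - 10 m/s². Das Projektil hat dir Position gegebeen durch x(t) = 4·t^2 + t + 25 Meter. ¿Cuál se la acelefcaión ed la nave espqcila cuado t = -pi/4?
Debemos derivar nuestra ecuación de la velocidad v(t) = -6·cos(2·t) 1 vez. La derivada de la velocidad da la aceleración: a(t) = 12·sin(2·t). De la ecuación de la aceleración a(t) = 12·sin(2·t), sustituimos t = -pi/4 para obtener a = -12.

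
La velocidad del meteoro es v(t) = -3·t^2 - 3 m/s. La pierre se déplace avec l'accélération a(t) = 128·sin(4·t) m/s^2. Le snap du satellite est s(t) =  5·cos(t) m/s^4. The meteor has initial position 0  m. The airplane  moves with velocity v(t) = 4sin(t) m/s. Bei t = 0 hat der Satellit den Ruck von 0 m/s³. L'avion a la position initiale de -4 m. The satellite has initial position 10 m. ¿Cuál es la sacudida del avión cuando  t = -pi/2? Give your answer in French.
Pour résoudre ceci, nous devons prendre 2 dérivées de notre équation de la vitesse v(t) = 4·sin(t). En prenant d/dt de v(t), nous trouvons a(t) = 4·cos(t). En prenant d/dt de a(t), nous trouvons j(t) = -4·sin(t). De l'équation du jerk j(t) = -4·sin(t), nous substituons t = -pi/2 pour obtenir j = 4.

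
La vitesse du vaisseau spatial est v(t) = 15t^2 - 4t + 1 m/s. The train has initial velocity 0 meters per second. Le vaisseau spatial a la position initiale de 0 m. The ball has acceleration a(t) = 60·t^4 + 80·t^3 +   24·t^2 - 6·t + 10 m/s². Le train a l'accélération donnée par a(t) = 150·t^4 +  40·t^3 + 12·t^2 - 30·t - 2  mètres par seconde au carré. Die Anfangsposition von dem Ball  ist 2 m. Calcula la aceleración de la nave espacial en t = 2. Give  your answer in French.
En partant de la vitesse v(t) = 15·t^2 - 4·t + 1, nous prenons 1 dérivée. La dérivée de la vitesse donne l'accélération: a(t) = 30·t - 4. En utilisant a(t) = 30·t - 4 et en substituant t = 2, nous trouvons a = 56.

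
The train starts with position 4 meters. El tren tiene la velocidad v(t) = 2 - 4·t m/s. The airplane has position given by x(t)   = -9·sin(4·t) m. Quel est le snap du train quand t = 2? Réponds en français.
Pour résoudre ceci, nous devons prendre 3 dérivées de notre équation de la vitesse v(t) = 2 - 4·t. En prenant d/dt de v(t), nous trouvons a(t) = -4. La dérivée de l'accélération donne le jerk: j(t) = 0. En prenant d/dt de j(t), nous trouvons s(t) = 0. De l'équation du snap s(t) = 0, nous substituons t = 2 pour obtenir s = 0.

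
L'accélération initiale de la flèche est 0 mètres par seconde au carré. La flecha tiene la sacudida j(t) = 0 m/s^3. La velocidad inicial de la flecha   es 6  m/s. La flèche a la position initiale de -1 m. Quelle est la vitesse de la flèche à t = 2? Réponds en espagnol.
Necesitamos integrar nuestra ecuación de la sacudida j(t) = 0 2 veces. La antiderivada de la sacudida, con a(0) = 0, da la aceleración: a(t) = 0. Tomando ∫a(t)dt y aplicando v(0) = 6, encontramos v(t) = 6. De la ecuación de la velocidad v(t) = 6, sustituimos t = 2 para obtener v = 6.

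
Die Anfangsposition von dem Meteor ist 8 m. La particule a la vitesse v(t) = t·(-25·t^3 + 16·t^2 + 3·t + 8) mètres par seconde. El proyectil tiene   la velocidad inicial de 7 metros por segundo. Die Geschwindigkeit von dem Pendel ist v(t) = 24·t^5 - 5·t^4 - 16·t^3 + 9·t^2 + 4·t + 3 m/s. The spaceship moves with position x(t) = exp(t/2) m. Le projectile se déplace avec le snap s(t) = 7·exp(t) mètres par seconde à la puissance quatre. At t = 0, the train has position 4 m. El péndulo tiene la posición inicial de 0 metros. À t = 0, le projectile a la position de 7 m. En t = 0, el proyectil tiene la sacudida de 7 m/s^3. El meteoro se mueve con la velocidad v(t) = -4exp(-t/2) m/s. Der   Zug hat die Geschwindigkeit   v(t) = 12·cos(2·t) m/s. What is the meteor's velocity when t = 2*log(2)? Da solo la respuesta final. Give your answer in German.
v(2*log(2)) = -2.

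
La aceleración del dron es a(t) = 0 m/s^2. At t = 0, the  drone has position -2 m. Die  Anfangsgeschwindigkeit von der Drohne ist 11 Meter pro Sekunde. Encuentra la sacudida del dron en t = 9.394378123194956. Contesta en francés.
En partant de l'accélération a(t) = 0, nous prenons 1 dérivée. En prenant d/dt de a(t), nous trouvons j(t) = 0. Nous avons le jerk j(t) = 0. En substituant t = 9.394378123194956: j(9.394378123194956) = 0.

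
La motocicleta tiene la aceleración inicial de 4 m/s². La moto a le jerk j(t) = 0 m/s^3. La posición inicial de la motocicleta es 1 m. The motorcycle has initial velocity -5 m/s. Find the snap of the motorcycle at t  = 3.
Starting from jerk j(t) = 0, we take 1 derivative. Differentiating jerk, we get snap: s(t) = 0. Using s(t) = 0 and substituting t = 3, we find s = 0.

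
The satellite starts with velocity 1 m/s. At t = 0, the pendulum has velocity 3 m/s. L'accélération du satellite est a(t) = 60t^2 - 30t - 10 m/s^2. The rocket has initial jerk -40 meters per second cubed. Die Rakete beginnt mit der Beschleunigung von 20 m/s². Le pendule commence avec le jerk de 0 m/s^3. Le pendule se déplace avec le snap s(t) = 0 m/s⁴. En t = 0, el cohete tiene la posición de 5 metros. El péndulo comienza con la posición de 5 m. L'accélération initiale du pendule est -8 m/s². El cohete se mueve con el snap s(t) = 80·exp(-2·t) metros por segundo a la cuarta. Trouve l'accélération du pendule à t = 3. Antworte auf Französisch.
En partant du snap s(t) = 0, nous prenons 2 intégrales. L'intégrale du snap, avec j(0) = 0, donne le jerk: j(t) = 0. En prenant ∫j(t)dt et en appliquant a(0) = -8, nous trouvons a(t) = -8. Nous avons l'accélération a(t) = -8. En substituant t = 3: a(3) = -8.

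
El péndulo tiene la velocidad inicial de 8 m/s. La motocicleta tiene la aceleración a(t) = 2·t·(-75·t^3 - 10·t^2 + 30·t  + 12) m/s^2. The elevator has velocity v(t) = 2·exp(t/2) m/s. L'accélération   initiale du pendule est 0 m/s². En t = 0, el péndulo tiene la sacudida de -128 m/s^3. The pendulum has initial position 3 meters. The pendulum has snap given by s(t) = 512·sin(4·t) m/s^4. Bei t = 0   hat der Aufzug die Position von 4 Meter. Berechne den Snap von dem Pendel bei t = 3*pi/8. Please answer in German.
Mit s(t) = 512·sin(4·t) und Einsetzen von t = 3*pi/8, finden wir s = -512.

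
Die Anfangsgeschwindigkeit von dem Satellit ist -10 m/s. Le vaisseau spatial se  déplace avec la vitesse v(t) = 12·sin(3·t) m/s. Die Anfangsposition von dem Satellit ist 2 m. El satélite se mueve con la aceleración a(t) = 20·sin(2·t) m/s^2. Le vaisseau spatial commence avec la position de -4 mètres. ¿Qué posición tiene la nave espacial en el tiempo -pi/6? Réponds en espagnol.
Para resolver esto, necesitamos tomar 1 integral de nuestra ecuación de la velocidad v(t) = 12·sin(3·t). La antiderivada de la velocidad, con x(0) = -4, da la posición: x(t) = -4·cos(3·t). Usando x(t) = -4·cos(3·t) y sustituyendo t = -pi/6, encontramos x = 0.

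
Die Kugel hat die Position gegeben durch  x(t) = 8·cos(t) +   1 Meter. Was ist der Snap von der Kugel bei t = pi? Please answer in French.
Nous devons dériver notre équation de la position x(t) = 8·cos(t) + 1 4 fois. En dérivant la position, nous obtenons la vitesse: v(t) = -8·sin(t). En prenant d/dt de v(t), nous trouvons a(t) = -8·cos(t). En prenant d/dt de a(t), nous trouvons j(t) = 8·sin(t). La dérivée du jerk donne le snap: s(t) = 8·cos(t). En utilisant s(t) = 8·cos(t) et en substituant t = pi, nous trouvons s = -8.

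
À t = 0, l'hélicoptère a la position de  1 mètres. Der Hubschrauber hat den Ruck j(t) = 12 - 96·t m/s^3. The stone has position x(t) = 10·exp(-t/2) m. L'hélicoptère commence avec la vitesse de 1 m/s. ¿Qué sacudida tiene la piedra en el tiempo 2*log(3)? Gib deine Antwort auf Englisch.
Starting from position x(t) = 10·exp(-t/2), we take 3 derivatives. The derivative of position gives velocity: v(t) = -5·exp(-t/2). Differentiating velocity, we get acceleration: a(t) = 5·exp(-t/2)/2. Differentiating acceleration, we get jerk: j(t) = -5·exp(-t/2)/4. We have jerk j(t) = -5·exp(-t/2)/4. Substituting t = 2*log(3): j(2*log(3)) = -5/12.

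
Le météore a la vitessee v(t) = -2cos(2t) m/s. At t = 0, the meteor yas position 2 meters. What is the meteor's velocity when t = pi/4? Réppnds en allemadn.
Wir haben die Geschwindigkeit v(t) = -2·cos(2·t). Durch Einsetzen von t = pi/4: v(pi/4) = 0.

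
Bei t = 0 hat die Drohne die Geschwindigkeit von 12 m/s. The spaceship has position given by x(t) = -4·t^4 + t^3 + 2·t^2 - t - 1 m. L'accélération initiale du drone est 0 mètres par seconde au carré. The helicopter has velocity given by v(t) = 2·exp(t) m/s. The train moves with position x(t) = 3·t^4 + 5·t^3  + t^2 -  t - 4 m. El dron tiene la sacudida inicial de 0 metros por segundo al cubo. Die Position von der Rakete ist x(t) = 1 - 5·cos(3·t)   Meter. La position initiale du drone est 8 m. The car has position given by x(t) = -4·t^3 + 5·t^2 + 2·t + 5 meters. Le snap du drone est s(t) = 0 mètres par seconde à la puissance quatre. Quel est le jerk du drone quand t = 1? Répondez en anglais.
To find the answer, we compute 1 antiderivative of s(t) = 0. The integral of snap is jerk. Using j(0) = 0, we get j(t) = 0. We have jerk j(t) = 0. Substituting t = 1: j(1) = 0.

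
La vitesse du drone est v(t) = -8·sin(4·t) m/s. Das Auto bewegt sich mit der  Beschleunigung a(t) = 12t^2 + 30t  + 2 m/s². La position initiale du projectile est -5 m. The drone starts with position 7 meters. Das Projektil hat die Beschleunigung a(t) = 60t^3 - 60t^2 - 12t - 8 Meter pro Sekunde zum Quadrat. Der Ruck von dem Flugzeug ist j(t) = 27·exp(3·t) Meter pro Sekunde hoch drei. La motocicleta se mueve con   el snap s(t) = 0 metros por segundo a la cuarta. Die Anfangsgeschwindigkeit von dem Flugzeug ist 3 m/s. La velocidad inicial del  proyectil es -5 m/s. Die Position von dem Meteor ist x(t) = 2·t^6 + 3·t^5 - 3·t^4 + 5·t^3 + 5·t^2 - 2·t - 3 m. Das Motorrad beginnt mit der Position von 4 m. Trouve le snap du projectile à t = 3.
Pour résoudre ceci, nous devons prendre 2 dérivées de notre équation de l'accélération a(t) = 60·t^3 - 60·t^2 - 12·t - 8. En prenant d/dt de a(t), nous trouvons j(t) = 180·t^2 - 120·t - 12. La dérivée du jerk donne le snap: s(t) = 360·t - 120. De l'équation du snap s(t) = 360·t - 120, nous substituons t = 3 pour obtenir s = 960.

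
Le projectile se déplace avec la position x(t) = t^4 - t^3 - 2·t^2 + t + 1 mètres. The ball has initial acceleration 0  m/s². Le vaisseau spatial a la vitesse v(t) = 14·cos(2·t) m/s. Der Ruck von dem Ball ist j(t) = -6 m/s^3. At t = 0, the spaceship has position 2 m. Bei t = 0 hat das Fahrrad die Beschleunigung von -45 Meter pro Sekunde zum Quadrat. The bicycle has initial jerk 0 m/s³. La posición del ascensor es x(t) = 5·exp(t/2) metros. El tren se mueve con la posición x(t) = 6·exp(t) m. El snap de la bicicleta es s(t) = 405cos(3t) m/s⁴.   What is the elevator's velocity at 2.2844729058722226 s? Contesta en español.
Para resolver esto, necesitamos tomar 1 derivada de nuestra ecuación de la posición x(t) = 5·exp(t/2). La derivada de la posición da la velocidad: v(t) = 5·exp(t/2)/2. Usando v(t) = 5·exp(t/2)/2 y sustituyendo t = 2.2844729058722226, encontramos v = 7.83442265230581.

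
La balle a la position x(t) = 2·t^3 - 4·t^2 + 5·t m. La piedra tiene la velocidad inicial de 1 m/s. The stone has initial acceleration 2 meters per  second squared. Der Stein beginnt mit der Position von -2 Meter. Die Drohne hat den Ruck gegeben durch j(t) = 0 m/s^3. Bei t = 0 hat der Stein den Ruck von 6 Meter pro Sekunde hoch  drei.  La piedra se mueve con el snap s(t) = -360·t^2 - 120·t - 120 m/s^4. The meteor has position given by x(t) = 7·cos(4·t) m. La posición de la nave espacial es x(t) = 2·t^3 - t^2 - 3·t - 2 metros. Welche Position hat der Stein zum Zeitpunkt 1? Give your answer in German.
Um dies zu lösen, müssen wir 4 Integrale unserer Gleichung für den Snap s(t) = -360·t^2 - 120·t - 120 finden. Das Integral von dem Snap, mit j(0) = 6, ergibt den Ruck: j(t) = -120·t^3 - 60·t^2 - 120·t + 6. Mit ∫j(t)dt und Anwendung von a(0) = 2, finden wir a(t) = -30·t^4 - 20·t^3 - 60·t^2 + 6·t + 2. Die Stammfunktion von der Beschleunigung, mit v(0) = 1, ergibt die Geschwindigkeit: v(t) = -6·t^5 - 5·t^4 - 20·t^3 + 3·t^2 + 2·t + 1. Die Stammfunktion von der Geschwindigkeit ist die Position. Mit x(0) = -2 erhalten wir x(t) = -t^6 - t^5 - 5·t^4 + t^3 + t^2 + t - 2. Mit x(t) = -t^6 - t^5 - 5·t^4 + t^3 + t^2 + t - 2 und Einsetzen von t = 1, finden wir x = -6.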